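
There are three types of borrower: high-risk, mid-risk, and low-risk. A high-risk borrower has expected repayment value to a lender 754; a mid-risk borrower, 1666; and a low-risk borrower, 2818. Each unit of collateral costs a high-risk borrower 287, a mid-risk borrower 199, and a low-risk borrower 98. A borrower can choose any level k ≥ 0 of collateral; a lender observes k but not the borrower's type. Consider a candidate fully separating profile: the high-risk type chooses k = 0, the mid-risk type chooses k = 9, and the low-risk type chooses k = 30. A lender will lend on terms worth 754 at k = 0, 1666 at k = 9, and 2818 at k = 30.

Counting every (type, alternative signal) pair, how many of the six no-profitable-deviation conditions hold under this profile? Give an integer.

3

High-risk (own payoff 754): to k=9 gives 1666 − 287×9 = -917 → no gain ✓; to k=30 gives 2818 − 287×30 = -5792 → no gain ✓.
Low-risk (own payoff 2818 − 98×30 = -122): to k=0 gives 754 → profitable ✗; to k=9 gives 1666 − 98×9 = 784 → profitable ✗.
Mid-risk (own payoff 1666 − 199×9 = -125): to k=0 gives 754 → profitable ✗; to k=30 gives 2818 − 199×30 = -3152 → no gain ✓.
3 of the 6 constraints hold; not an equilibrium.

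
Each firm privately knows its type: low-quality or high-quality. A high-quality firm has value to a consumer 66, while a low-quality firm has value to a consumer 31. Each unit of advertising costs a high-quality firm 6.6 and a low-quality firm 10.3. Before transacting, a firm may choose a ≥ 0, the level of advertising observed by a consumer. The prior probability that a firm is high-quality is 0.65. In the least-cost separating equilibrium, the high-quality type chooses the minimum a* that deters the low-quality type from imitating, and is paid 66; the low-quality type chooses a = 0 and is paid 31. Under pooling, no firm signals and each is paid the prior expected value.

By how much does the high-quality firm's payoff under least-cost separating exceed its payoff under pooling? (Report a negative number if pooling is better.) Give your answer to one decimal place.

Least-cost separating signal: a* solves 31 = 66 − 10.3·a*, so a* = (66 − 31)/10.3 ≈ 3.3981.
High-quality type's separating payoff: 66 − 6.6 × a* = 66 − 6.6 × (66 − 31)/10.3 = 66 − 231/10.3 ≈ 43.573.
Pooling payoff: 0.65 × 66 + 0.35 × 31 = 53.75.
Difference: 43.573 − 53.75 = -10.177, i.e. -10.2 to one decimal place.
The high-quality type would prefer the pooling outcome.

-10.2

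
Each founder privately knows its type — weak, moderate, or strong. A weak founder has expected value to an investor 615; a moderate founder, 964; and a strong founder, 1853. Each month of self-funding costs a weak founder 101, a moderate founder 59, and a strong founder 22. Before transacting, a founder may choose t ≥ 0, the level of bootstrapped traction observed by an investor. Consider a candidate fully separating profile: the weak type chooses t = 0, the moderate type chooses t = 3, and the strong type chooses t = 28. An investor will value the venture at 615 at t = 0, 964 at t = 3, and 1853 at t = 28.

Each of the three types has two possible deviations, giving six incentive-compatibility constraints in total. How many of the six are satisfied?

5

Strong (own payoff 1853 − 22×28 = 1237): to t=0 gives 615 → no gain ✓; to t=3 gives 964 − 22×3 = 898 → no gain ✓.
Moderate (own payoff 964 − 59×3 = 787): to t=0 gives 615 → no gain ✓; to t=28 gives 1853 − 59×28 = 201 → no gain ✓.
Weak (own payoff 615): to t=3 gives 964 − 101×3 = 661 → profitable ✗; to t=28 gives 1853 − 101×28 = -975 → no gain ✓.
5 of the 6 constraints hold; not an equilibrium.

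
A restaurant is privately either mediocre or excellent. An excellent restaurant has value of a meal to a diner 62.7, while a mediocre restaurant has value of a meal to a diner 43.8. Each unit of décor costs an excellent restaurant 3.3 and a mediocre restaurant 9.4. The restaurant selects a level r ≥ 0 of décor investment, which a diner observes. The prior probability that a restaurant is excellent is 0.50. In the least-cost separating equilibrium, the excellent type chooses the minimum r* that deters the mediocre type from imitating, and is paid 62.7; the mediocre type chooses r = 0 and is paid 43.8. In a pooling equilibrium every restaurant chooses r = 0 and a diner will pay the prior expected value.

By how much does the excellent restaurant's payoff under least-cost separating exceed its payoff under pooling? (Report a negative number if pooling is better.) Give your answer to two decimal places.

2.81

Least-cost separating signal: r* solves 43.8 = 62.7 − 9.4·r*, so r* = (62.7 − 43.8)/9.4 ≈ 2.0106.
Excellent type's separating payoff: 62.7 − 3.3 × r* = 62.7 − 3.3 × (62.7 − 43.8)/9.4 = 62.7 − 62.37/9.4 ≈ 56.0649.
Pooling payoff: 0.50 × 62.7 + 0.50 × 43.8 = 53.25.
Difference: 56.0649 − 53.25 = 2.8149, i.e. 2.81 to two decimal places.
The excellent type prefers to separate.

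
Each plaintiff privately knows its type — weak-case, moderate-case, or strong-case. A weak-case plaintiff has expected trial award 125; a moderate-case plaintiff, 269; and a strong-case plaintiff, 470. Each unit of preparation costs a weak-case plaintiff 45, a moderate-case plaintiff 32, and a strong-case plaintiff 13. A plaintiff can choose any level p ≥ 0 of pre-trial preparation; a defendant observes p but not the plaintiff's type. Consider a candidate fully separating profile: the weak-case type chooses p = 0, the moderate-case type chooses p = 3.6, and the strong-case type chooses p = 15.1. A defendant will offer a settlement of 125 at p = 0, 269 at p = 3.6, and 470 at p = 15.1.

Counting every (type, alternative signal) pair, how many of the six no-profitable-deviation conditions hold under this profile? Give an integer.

6

Weak-case (own payoff 125): to p=3.6 gives 269 − 45×3.6 = 107 → no gain ✓; to p=15.1 gives 470 − 45×15.1 = -209.5 → no gain ✓.
Moderate-case (own payoff 269 − 32×3.6 = 153.8): to p=0 gives 125 → no gain ✓; to p=15.1 gives 470 − 32×15.1 = -13.2 → no gain ✓.
Strong-case (own payoff 470 − 13×15.1 = 273.7): to p=0 gives 125 → no gain ✓; to p=3.6 gives 269 − 13×3.6 = 222.2 → no gain ✓.
6 of the 6 constraints hold; this profile is a separating equilibrium.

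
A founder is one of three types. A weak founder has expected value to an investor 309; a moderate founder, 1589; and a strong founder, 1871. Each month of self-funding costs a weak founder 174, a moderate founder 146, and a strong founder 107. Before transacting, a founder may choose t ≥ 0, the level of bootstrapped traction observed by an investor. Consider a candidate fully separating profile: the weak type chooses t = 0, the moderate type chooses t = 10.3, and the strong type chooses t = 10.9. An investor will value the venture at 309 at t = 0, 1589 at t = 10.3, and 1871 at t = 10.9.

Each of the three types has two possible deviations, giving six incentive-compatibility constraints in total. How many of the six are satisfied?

4

Strong (own payoff 1871 − 107×10.9 = 704.7): to t=0 gives 309 → no gain ✓; to t=10.3 gives 1589 − 107×10.3 = 486.9 → no gain ✓.
Moderate (own payoff 1589 − 146×10.3 = 85.2): to t=0 gives 309 → profitable ✗; to t=10.9 gives 1871 − 146×10.9 = 279.6 → profitable ✗.
Weak (own payoff 309): to t=10.3 gives 1589 − 174×10.3 = -203.2 → no gain ✓; to t=10.9 gives 1871 − 174×10.9 = -25.6 → no gain ✓.
4 of the 6 constraints hold; not an equilibrium.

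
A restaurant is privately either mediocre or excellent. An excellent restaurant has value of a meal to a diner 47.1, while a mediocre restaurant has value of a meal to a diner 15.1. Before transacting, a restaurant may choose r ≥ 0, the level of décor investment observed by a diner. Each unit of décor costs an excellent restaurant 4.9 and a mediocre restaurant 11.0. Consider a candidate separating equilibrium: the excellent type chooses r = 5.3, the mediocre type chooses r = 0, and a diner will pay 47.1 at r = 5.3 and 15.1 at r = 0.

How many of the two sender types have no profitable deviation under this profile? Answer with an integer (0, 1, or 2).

2

Mediocre type: stay at 0 → 15.1; mimic → 47.1 − 11.0 × 5.3 = -11.2. IC holds (15.1 ≥ -11.2).
Excellent type: signal → 47.1 − 4.9 × 5.3 = 21.13; deviate to 0 → 15.1. IC holds (21.13 ≥ 15.1).
2 of 2 constraints hold, so this is a separating equilibrium.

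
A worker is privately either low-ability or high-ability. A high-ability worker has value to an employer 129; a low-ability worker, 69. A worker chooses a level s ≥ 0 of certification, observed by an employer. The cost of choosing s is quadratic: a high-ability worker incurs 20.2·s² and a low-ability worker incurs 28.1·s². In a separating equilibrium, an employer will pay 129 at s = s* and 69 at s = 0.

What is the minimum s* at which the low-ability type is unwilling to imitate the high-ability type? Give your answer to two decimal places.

1.46

The low-ability type at s = 0 receives 69; imitating at s* yields 129 − 28.1·s*².
Indifference: 69 = 129 − 28.1·s*², so s*² = (129 − 69) / 28.1 ≈ 2.1352.
s* = √2.1352 ≈ 1.46.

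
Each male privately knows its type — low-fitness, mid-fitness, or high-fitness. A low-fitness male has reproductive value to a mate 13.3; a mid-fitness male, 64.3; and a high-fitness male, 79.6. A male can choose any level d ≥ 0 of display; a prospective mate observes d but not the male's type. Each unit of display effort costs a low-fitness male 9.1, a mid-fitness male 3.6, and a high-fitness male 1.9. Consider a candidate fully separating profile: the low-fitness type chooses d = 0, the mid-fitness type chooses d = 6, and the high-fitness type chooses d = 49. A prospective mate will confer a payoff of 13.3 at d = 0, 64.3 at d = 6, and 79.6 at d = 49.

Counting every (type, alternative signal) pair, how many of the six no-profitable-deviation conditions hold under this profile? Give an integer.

4

High-fitness (own payoff 79.6 − 1.9×49 = -13.5): to d=0 gives 13.3 → profitable ✗; to d=6 gives 64.3 − 1.9×6 = 52.9 → profitable ✗.
Mid-fitness (own payoff 64.3 − 3.6×6 = 42.7): to d=0 gives 13.3 → no gain ✓; to d=49 gives 79.6 − 3.6×49 = -96.8 → no gain ✓.
Low-fitness (own payoff 13.3): to d=6 gives 64.3 − 9.1×6 = 9.7 → no gain ✓; to d=49 gives 79.6 − 9.1×49 = -366.3 → no gain ✓.
4 of the 6 constraints hold; not an equilibrium.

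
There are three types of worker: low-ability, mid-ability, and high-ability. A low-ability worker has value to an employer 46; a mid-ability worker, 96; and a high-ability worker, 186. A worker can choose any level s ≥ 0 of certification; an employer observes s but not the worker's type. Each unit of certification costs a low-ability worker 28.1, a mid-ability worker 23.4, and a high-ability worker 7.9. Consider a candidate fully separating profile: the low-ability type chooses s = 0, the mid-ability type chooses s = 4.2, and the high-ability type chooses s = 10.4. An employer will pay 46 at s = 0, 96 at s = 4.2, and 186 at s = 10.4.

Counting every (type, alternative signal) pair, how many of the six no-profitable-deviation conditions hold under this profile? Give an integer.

High-ability (own payoff 186 − 7.9×10.4 = 103.84): to s=0 gives 46 → no gain ✓; to s=4.2 gives 96 − 7.9×4.2 = 62.82 → no gain ✓.
Low-ability (own payoff 46): to s=4.2 gives 96 − 28.1×4.2 = -22.02 → no gain ✓; to s=10.4 gives 186 − 28.1×10.4 = -106.24 → no gain ✓.
Mid-ability (own payoff 96 − 23.4×4.2 = -2.28): to s=0 gives 46 → profitable ✗; to s=10.4 gives 186 − 23.4×10.4 = -57.36 → no gain ✓.
5 of the 6 constraints hold; not an equilibrium.

5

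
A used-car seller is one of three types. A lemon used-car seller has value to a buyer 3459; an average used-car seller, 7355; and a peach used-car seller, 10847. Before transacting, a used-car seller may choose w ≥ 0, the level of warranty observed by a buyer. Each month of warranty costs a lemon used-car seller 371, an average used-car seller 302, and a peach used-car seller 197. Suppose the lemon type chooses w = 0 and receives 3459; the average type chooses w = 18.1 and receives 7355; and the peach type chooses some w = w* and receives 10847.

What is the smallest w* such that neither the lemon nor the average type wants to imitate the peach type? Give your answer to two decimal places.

Lemon type (on-path payoff 3459) won't mimic when 3459 ≥ 10847 − 371·w*, i.e. w* ≥ 19.91.
Average type (on-path payoff 7355 − 302×18.1 = 1888.8) won't mimic when 1888.8 ≥ 10847 − 302·w*, i.e. w* ≥ 29.66.
Both must hold, so w* = max(19.91, 29.66) = 29.66. The average type's constraint binds.

29.66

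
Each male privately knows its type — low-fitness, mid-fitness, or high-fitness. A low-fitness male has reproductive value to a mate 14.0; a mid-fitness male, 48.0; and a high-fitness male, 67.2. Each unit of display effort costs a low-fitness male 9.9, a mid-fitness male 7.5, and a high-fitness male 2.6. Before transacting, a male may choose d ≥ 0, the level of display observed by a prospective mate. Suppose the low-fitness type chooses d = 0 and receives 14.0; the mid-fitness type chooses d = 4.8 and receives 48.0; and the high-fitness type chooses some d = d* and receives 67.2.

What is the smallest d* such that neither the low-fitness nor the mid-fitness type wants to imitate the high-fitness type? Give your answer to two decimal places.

7.36

Low-fitness type (on-path payoff 14.0) won't mimic when 14.0 ≥ 67.2 − 9.9·d*, i.e. d* ≥ 5.37.
Mid-fitness type (on-path payoff 48.0 − 7.5×4.8 = 12) won't mimic when 12 ≥ 67.2 − 7.5·d*, i.e. d* ≥ 7.36.
Both must hold, so d* = max(5.37, 7.36) = 7.36. The mid-fitness type's constraint binds.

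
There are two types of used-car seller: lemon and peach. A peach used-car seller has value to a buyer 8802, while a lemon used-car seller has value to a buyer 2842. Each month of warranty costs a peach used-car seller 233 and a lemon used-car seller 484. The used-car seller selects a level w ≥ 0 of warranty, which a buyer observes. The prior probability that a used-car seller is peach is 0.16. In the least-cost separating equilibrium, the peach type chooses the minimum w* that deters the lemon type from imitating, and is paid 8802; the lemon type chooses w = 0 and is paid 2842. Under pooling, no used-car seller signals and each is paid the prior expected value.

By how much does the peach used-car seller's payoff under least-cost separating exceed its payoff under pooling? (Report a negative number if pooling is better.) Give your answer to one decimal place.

2137.2

Least-cost separating signal: w* solves 2842 = 8802 − 484·w*, so w* = (8802 − 2842)/484 ≈ 12.3140.
Peach type's separating payoff: 8802 − 233 × w* = 8802 − 233 × (8802 − 2842)/484 = 8802 − 1388680/484 ≈ 5932.826.
Pooling payoff: 0.16 × 8802 + 0.84 × 2842 = 3795.6.
Difference: 5932.826 − 3795.6 = 2137.226, i.e. 2137.2 to one decimal place.
The peach type prefers to separate.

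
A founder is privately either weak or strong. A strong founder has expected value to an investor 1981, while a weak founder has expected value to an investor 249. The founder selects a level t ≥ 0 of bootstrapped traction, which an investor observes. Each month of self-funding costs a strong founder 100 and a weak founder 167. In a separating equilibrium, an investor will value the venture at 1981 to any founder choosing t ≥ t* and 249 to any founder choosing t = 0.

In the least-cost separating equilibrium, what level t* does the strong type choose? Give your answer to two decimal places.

A weak founder choosing t = 0 receives 249.
Imitating at t* instead would pay 1981 at cost 167·t*, netting 1981 − 167·t*.
Indifference: 249 = 1981 − 167·t*, so t* = (1981 − 249) / 167 ≈ 10.37.
This is the weak type's binding incentive-compatibility constraint; any t ≥ 10.37 sustains separation on that side.

10.37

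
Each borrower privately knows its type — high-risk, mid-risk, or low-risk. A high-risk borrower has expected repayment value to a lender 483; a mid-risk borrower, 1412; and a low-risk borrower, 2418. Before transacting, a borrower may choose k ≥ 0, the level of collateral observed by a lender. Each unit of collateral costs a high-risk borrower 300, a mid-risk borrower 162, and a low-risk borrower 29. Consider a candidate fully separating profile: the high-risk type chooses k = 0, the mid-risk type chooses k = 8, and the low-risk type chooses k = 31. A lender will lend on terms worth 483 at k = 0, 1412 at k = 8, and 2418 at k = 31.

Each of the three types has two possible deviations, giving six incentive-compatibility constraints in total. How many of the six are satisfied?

5

Mid-risk (own payoff 1412 − 162×8 = 116): to k=0 gives 483 → profitable ✗; to k=31 gives 2418 − 162×31 = -2604 → no gain ✓.
High-risk (own payoff 483): to k=8 gives 1412 − 300×8 = -988 → no gain ✓; to k=31 gives 2418 − 300×31 = -6882 → no gain ✓.
Low-risk (own payoff 2418 − 29×31 = 1519): to k=0 gives 483 → no gain ✓; to k=8 gives 1412 − 29×8 = 1180 → no gain ✓.
5 of the 6 constraints hold; not an equilibrium.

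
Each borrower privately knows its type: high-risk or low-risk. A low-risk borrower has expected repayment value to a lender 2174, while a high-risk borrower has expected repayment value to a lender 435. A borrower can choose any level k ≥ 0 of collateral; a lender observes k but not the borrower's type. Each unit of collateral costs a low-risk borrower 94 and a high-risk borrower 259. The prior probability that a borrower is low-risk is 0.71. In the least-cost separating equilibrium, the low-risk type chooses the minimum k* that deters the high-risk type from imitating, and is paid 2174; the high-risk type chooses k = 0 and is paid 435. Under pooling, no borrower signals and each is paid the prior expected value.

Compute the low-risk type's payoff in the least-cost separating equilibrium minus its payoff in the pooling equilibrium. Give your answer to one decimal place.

-126.8

Least-cost separating signal: k* solves 435 = 2174 − 259·k*, so k* = (2174 − 435)/259 ≈ 6.7143.
Low-risk type's separating payoff: 2174 − 94 × k* = 2174 − 94 × (2174 − 435)/259 = 2174 − 163466/259 ≈ 1542.857.
Pooling payoff: 0.71 × 2174 + 0.29 × 435 = 1669.69.
Difference: 1542.857 − 1669.69 = -126.833, i.e. -126.8 to one decimal place.
The low-risk type would prefer the pooling outcome.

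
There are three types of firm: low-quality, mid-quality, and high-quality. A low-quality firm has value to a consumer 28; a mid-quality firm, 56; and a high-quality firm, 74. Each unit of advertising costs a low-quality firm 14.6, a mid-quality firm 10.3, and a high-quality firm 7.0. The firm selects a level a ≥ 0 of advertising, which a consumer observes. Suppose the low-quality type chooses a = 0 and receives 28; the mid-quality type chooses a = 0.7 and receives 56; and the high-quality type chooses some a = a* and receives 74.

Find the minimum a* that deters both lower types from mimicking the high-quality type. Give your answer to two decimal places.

Mid-quality type (on-path payoff 56 − 10.3×0.7 = 48.79) won't mimic when 48.79 ≥ 74 − 10.3·a*, i.e. a* ≥ 2.45.
Low-quality type (on-path payoff 28) won't mimic when 28 ≥ 74 − 14.6·a*, i.e. a* ≥ 3.15.
Both must hold, so a* = max(3.15, 2.45) = 3.15. The low-quality type's constraint binds.

3.15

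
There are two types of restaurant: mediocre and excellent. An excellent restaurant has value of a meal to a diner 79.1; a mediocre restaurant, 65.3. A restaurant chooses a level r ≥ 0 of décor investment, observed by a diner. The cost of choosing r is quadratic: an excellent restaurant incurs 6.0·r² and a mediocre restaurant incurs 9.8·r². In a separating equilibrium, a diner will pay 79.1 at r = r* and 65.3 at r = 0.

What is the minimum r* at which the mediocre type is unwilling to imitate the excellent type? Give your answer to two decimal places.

The mediocre type at r = 0 receives 65.3; imitating at r* yields 79.1 − 9.8·r*².
Indifference: 65.3 = 79.1 − 9.8·r*², so r*² = (79.1 − 65.3) / 9.8 ≈ 1.4082.
r* = √1.4082 ≈ 1.19.

1.19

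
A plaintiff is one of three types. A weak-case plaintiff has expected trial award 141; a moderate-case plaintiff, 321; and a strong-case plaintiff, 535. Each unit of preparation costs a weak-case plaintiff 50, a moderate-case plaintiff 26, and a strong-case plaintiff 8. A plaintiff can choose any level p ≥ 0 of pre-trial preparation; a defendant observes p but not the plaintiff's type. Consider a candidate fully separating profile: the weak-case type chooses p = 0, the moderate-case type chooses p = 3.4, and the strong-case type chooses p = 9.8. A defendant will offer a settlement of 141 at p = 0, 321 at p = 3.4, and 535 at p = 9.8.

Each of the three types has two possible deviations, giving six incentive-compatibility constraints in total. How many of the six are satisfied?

Weak-case (own payoff 141): to p=3.4 gives 321 − 50×3.4 = 151 → profitable ✗; to p=9.8 gives 535 − 50×9.8 = 45 → no gain ✓.
Strong-case (own payoff 535 − 8×9.8 = 456.6): to p=0 gives 141 → no gain ✓; to p=3.4 gives 321 − 8×3.4 = 293.8 → no gain ✓.
Moderate-case (own payoff 321 − 26×3.4 = 232.6): to p=0 gives 141 → no gain ✓; to p=9.8 gives 535 − 26×9.8 = 280.2 → profitable ✗.
4 of the 6 constraints hold; not an equilibrium.

4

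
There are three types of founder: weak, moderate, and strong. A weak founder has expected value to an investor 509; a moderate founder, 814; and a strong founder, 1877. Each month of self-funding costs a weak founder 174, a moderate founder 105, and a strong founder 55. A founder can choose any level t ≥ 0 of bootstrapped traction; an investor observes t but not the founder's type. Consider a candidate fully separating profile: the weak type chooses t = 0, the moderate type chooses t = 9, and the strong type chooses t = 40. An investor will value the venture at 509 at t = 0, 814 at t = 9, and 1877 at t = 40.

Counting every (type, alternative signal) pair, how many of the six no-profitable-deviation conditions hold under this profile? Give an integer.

3

Moderate (own payoff 814 − 105×9 = -131): to t=0 gives 509 → profitable ✗; to t=40 gives 1877 − 105×40 = -2323 → no gain ✓.
Strong (own payoff 1877 − 55×40 = -323): to t=0 gives 509 → profitable ✗; to t=9 gives 814 − 55×9 = 319 → profitable ✗.
Weak (own payoff 509): to t=9 gives 814 − 174×9 = -752 → no gain ✓; to t=40 gives 1877 − 174×40 = -5083 → no gain ✓.
3 of the 6 constraints hold; not an equilibrium.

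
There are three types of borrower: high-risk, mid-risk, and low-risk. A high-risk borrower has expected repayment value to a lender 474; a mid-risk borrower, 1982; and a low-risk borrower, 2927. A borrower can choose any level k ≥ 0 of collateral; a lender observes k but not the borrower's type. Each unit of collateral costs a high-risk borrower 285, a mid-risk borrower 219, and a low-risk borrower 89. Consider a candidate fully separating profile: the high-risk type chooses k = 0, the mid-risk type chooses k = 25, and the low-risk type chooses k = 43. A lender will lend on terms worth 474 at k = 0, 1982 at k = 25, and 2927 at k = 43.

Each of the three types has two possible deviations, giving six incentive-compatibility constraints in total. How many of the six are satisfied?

3

Low-risk (own payoff 2927 − 89×43 = -900): to k=0 gives 474 → profitable ✗; to k=25 gives 1982 − 89×25 = -243 → profitable ✗.
High-risk (own payoff 474): to k=25 gives 1982 − 285×25 = -5143 → no gain ✓; to k=43 gives 2927 − 285×43 = -9328 → no gain ✓.
Mid-risk (own payoff 1982 − 219×25 = -3493): to k=0 gives 474 → profitable ✗; to k=43 gives 2927 − 219×43 = -6490 → no gain ✓.
3 of the 6 constraints hold; not an equilibrium.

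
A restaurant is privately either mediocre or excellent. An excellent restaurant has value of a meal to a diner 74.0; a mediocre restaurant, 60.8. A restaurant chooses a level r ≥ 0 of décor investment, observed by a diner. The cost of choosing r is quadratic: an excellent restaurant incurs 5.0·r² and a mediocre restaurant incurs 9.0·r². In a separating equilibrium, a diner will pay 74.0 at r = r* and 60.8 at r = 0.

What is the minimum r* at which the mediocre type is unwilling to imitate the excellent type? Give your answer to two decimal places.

1.21

The mediocre type at r = 0 receives 60.8; imitating at r* yields 74.0 − 9.0·r*².
Indifference: 60.8 = 74.0 − 9.0·r*², so r*² = (74.0 − 60.8) / 9.0 ≈ 1.4667.
r* = √1.4667 ≈ 1.21.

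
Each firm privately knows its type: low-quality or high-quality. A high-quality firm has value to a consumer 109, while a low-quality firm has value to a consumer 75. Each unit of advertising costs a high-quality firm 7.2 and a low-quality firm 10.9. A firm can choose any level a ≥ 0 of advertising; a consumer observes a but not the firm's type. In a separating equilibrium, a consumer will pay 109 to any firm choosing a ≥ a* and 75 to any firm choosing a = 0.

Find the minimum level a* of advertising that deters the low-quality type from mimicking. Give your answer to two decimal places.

3.12

A low-quality firm choosing a = 0 receives 75.
Imitating at a* instead would pay 109 at cost 10.9·a*, netting 109 − 10.9·a*.
Indifference: 75 = 109 − 10.9·a*, so a* = (109 − 75) / 10.9 ≈ 3.12.
This is the low-quality type's binding incentive-compatibility constraint; any a ≥ 3.12 sustains separation on that side.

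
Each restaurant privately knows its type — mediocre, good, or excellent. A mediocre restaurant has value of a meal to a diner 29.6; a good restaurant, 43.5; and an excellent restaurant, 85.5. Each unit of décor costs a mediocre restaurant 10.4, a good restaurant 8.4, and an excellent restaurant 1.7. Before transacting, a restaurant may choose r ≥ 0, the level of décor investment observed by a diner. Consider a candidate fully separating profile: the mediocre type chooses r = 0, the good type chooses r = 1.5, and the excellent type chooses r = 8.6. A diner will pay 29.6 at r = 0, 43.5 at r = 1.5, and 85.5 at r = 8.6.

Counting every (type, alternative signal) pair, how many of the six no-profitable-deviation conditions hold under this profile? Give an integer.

Mediocre (own payoff 29.6): to r=1.5 gives 43.5 − 10.4×1.5 = 27.9 → no gain ✓; to r=8.6 gives 85.5 − 10.4×8.6 = -3.94 → no gain ✓.
Good (own payoff 43.5 − 8.4×1.5 = 30.9): to r=0 gives 29.6 → no gain ✓; to r=8.6 gives 85.5 − 8.4×8.6 = 13.26 → no gain ✓.
Excellent (own payoff 85.5 − 1.7×8.6 = 70.88): to r=0 gives 29.6 → no gain ✓; to r=1.5 gives 43.5 − 1.7×1.5 = 40.95 → no gain ✓.
6 of the 6 constraints hold; this profile is a separating equilibrium.

6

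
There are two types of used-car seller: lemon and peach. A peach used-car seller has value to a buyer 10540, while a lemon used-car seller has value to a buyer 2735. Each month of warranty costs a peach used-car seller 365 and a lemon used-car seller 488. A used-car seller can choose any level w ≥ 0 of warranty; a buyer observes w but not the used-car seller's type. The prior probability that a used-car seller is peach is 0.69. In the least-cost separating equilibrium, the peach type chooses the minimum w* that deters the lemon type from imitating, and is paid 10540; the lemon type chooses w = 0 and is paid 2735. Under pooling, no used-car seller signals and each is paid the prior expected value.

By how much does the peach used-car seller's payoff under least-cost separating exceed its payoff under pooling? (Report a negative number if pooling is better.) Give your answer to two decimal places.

-3418.21

Least-cost separating signal: w* solves 2735 = 10540 − 488·w*, so w* = (10540 − 2735)/488 ≈ 15.9939.
Peach type's separating payoff: 10540 − 365 × w* = 10540 − 365 × (10540 − 2735)/488 = 10540 − 2848825/488 ≈ 4702.2439.
Pooling payoff: 0.69 × 10540 + 0.31 × 2735 = 8120.45.
Difference: 4702.2439 − 8120.45 = -3418.2061, i.e. -3418.21 to two decimal places.
The peach type would prefer the pooling outcome.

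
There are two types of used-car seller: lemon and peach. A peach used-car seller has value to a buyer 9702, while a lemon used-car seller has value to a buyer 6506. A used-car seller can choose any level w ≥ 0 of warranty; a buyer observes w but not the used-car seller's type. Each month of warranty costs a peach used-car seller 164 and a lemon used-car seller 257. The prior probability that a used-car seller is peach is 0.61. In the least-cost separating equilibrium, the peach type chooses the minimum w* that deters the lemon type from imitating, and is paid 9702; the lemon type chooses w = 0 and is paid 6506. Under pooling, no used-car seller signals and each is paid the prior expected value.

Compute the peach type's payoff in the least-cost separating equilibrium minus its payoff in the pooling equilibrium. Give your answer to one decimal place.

Least-cost separating signal: w* solves 6506 = 9702 − 257·w*, so w* = (9702 − 6506)/257 ≈ 12.4358.
Peach type's separating payoff: 9702 − 164 × w* = 9702 − 164 × (9702 − 6506)/257 = 9702 − 524144/257 ≈ 7662.529.
Pooling payoff: 0.61 × 9702 + 0.39 × 6506 = 8455.56.
Difference: 7662.529 − 8455.56 = -793.031, i.e. -793.0 to one decimal place.
The peach type would prefer the pooling outcome.

-793.0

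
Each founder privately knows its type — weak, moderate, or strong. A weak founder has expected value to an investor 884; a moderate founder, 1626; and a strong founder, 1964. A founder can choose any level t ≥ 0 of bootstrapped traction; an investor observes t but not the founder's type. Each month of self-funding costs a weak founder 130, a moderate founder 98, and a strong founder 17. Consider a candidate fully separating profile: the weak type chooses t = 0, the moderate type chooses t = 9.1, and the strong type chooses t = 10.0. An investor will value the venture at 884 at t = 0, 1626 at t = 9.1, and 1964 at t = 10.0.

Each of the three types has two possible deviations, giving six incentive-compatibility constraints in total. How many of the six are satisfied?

4

Moderate (own payoff 1626 − 98×9.1 = 734.2): to t=0 gives 884 → profitable ✗; to t=10.0 gives 1964 − 98×10.0 = 984 → profitable ✗.
Strong (own payoff 1964 − 17×10.0 = 1794): to t=0 gives 884 → no gain ✓; to t=9.1 gives 1626 − 17×9.1 = 1471.3 → no gain ✓.
Weak (own payoff 884): to t=9.1 gives 1626 − 130×9.1 = 443 → no gain ✓; to t=10.0 gives 1964 − 130×10.0 = 664 → no gain ✓.
4 of the 6 constraints hold; not an equilibrium.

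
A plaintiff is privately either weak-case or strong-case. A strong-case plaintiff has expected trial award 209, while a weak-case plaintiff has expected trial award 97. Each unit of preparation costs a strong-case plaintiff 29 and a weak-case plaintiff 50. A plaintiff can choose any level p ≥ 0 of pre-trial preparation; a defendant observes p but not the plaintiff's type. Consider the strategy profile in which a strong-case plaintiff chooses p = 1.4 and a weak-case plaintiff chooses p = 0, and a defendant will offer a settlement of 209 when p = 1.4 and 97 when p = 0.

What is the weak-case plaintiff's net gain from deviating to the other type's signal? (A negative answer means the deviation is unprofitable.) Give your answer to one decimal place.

Playing p = 0 the weak-case plaintiff receives 97.
Deviating to p = 1.4 brings payment 209 at cost 50 × 1.4 = 70, netting 139.
Gain from deviating: 139 − 97 = 42.0.
The gain is positive, so the weak-case type's incentive-compatibility constraint is violated — this profile is not a separating equilibrium.

42.0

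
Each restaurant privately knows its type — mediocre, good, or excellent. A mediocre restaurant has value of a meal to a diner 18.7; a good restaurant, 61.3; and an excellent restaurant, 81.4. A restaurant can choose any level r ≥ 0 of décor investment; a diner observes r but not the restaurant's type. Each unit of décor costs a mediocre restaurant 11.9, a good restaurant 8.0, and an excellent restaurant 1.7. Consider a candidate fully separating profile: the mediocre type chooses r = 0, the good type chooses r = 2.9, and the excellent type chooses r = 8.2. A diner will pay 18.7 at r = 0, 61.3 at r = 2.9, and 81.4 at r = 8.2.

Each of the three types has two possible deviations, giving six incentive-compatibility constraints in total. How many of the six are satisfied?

Good (own payoff 61.3 − 8.0×2.9 = 38.1): to r=0 gives 18.7 → no gain ✓; to r=8.2 gives 81.4 − 8.0×8.2 = 15.8 → no gain ✓.
Mediocre (own payoff 18.7): to r=2.9 gives 61.3 − 11.9×2.9 = 26.79 → profitable ✗; to r=8.2 gives 81.4 − 11.9×8.2 = -16.18 → no gain ✓.
Excellent (own payoff 81.4 − 1.7×8.2 = 67.46): to r=0 gives 18.7 → no gain ✓; to r=2.9 gives 61.3 − 1.7×2.9 = 56.37 → no gain ✓.
5 of the 6 constraints hold; not an equilibrium.

5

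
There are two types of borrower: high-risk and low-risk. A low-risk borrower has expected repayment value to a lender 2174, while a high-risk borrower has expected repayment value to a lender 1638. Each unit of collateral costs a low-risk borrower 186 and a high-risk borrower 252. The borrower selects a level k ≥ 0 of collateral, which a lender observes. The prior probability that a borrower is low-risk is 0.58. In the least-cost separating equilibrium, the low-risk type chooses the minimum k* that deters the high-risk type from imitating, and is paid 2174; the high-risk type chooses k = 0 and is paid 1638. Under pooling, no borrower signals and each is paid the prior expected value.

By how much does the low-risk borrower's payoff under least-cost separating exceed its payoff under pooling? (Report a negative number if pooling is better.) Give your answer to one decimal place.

Least-cost separating signal: k* solves 1638 = 2174 − 252·k*, so k* = (2174 − 1638)/252 ≈ 2.1270.
Low-risk type's separating payoff: 2174 − 186 × k* = 2174 − 186 × (2174 − 1638)/252 = 2174 − 99696/252 ≈ 1778.381.
Pooling payoff: 0.58 × 2174 + 0.42 × 1638 = 1948.88.
Difference: 1778.381 − 1948.88 = -170.499, i.e. -170.5 to one decimal place.
The low-risk type would prefer the pooling outcome.

-170.5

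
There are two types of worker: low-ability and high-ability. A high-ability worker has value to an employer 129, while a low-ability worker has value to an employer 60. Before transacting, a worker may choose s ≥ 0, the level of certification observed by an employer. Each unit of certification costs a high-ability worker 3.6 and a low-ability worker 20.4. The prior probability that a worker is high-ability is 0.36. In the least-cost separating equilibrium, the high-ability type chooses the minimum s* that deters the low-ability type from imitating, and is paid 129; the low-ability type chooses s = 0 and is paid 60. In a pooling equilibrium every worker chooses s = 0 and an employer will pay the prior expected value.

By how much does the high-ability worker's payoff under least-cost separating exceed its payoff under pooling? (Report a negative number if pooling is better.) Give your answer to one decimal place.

32.0

Least-cost separating signal: s* solves 60 = 129 − 20.4·s*, so s* = (129 − 60)/20.4 ≈ 3.3824.
High-ability type's separating payoff: 129 − 3.6 × s* = 129 − 3.6 × (129 − 60)/20.4 = 129 − 248.4/20.4 ≈ 116.824.
Pooling payoff: 0.36 × 129 + 0.64 × 60 = 84.84.
Difference: 116.824 − 84.84 = 31.984, i.e. 32.0 to one decimal place.
The high-ability type prefers to separate.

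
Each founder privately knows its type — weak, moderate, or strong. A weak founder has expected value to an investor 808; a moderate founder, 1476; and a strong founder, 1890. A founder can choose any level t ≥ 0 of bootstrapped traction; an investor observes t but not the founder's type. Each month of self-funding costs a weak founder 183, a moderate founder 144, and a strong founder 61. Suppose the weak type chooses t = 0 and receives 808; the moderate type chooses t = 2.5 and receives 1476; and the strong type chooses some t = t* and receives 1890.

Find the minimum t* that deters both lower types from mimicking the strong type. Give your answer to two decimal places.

5.91

Moderate type (on-path payoff 1476 − 144×2.5 = 1116) won't mimic when 1116 ≥ 1890 − 144·t*, i.e. t* ≥ 5.38.
Weak type (on-path payoff 808) won't mimic when 808 ≥ 1890 − 183·t*, i.e. t* ≥ 5.91.
Both must hold, so t* = max(5.91, 5.38) = 5.91. The weak type's constraint binds.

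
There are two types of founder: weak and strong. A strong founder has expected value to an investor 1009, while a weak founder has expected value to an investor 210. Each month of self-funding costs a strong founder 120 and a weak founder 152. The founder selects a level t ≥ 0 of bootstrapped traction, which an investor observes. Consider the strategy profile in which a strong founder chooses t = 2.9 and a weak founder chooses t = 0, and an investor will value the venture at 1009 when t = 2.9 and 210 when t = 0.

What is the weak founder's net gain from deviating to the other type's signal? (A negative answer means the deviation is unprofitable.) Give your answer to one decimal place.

358.2

Playing t = 0 the weak founder receives 210.
Deviating to t = 2.9 brings payment 1009 at cost 152 × 2.9 = 440.8, netting 568.2.
Gain from deviating: 568.2 − 210 = 358.2.
The gain is positive, so the weak type's incentive-compatibility constraint is violated — this profile is not a separating equilibrium.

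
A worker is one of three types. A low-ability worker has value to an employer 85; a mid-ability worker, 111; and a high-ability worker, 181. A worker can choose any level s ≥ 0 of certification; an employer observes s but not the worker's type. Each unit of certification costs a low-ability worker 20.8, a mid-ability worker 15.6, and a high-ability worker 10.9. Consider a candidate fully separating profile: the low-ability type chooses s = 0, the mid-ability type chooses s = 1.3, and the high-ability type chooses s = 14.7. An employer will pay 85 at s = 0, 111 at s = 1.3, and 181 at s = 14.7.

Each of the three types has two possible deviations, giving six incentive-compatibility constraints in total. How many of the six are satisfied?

4

Low-ability (own payoff 85): to s=1.3 gives 111 − 20.8×1.3 = 83.96 → no gain ✓; to s=14.7 gives 181 − 20.8×14.7 = -124.76 → no gain ✓.
High-ability (own payoff 181 − 10.9×14.7 = 20.77): to s=0 gives 85 → profitable ✗; to s=1.3 gives 111 − 10.9×1.3 = 96.83 → profitable ✗.
Mid-ability (own payoff 111 − 15.6×1.3 = 90.72): to s=0 gives 85 → no gain ✓; to s=14.7 gives 181 − 15.6×14.7 = -48.32 → no gain ✓.
4 of the 6 constraints hold; not an equilibrium.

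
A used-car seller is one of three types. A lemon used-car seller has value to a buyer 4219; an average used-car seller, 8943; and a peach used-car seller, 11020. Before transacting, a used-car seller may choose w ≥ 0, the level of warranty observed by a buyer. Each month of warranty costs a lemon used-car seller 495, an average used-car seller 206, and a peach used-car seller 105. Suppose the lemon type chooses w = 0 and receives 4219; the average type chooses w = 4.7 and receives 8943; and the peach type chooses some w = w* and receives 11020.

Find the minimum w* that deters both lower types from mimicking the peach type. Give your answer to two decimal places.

Average type (on-path payoff 8943 − 206×4.7 = 7974.8) won't mimic when 7974.8 ≥ 11020 − 206·w*, i.e. w* ≥ 14.78.
Lemon type (on-path payoff 4219) won't mimic when 4219 ≥ 11020 − 495·w*, i.e. w* ≥ 13.74.
Both must hold, so w* = max(13.74, 14.78) = 14.78. The average type's constraint binds.

14.78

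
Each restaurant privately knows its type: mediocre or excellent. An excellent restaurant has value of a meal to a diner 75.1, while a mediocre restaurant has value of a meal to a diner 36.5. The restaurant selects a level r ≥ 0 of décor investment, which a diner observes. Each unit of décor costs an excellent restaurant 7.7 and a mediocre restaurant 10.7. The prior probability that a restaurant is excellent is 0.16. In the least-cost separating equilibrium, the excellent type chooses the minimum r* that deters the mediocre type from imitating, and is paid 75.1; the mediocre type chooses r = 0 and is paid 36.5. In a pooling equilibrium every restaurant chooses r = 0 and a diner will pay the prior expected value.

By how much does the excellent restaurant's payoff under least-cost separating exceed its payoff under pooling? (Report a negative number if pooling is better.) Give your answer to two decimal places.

4.65

Least-cost separating signal: r* solves 36.5 = 75.1 − 10.7·r*, so r* = (75.1 − 36.5)/10.7 ≈ 3.6075.
Excellent type's separating payoff: 75.1 − 7.7 × r* = 75.1 − 7.7 × (75.1 − 36.5)/10.7 = 75.1 − 297.22/10.7 ≈ 47.3224.
Pooling payoff: 0.16 × 75.1 + 0.84 × 36.5 = 42.676.
Difference: 47.3224 − 42.676 = 4.6464, i.e. 4.65 to two decimal places.
The excellent type prefers to separate.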